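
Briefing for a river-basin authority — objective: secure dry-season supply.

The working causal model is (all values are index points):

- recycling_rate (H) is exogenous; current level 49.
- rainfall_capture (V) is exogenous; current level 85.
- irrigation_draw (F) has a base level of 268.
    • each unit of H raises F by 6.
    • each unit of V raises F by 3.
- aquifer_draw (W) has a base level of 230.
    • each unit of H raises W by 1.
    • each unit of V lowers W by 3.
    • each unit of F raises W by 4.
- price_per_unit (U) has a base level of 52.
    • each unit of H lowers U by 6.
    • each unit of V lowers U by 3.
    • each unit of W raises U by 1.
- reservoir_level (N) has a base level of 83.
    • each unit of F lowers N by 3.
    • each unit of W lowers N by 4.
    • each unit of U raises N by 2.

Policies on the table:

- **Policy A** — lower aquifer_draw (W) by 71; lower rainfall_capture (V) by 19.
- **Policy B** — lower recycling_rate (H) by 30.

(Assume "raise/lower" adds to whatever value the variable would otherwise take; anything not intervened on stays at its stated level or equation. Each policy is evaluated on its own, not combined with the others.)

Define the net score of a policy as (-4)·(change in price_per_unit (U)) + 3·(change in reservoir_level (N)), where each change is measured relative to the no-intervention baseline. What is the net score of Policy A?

3047

Baseline:
  H = 49
  V = 85
  F = 268 + 6·49 + 3·85 = 817
  W = 230 + 49 − 3·85 + 4·817 = 3292
  U = 52 − 6·49 − 3·85 + 3292 = 2795
  N = 83 − 3·817 − 4·3292 + 2·2795 = -9946
Policy A (W − 71, V − 19):
  H = 49
  V = 85 − 19 = 66
  F = 268 + 6·49 + 3·66 = 760
  W = 230 + 49 − 3·66 + 4·760 (−71 from intervention) = 3050
  U = 52 − 6·49 − 3·66 + 3050 = 2610
  N = 83 − 3·760 − 4·3050 + 2·2610 = -9177
ΔU = 2610 − 2795 = -185; ΔN = -9177 − (-9946) = 769
Score = (-4)·(-185) + 3·769 = 3047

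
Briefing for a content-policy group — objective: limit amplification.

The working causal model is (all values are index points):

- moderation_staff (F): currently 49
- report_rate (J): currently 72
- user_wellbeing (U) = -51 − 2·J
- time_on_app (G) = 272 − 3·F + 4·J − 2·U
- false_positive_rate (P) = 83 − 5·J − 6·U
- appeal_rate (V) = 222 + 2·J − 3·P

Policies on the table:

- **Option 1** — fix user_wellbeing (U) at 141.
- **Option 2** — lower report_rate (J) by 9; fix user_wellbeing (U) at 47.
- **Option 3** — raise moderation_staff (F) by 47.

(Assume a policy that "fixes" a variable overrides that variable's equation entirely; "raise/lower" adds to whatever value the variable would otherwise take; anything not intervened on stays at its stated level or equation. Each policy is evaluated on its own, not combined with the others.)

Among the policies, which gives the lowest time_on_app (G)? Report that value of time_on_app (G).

Option 1 (U := 141):
  F = 49
  J = 72
  U = 141
  G = 272 − 3·49 + 4·72 − 2·141 = 131
Option 2 (J − 9, U := 47):
  F = 49
  J = 72 − 9 = 63
  U = 47
  G = 272 − 3·49 + 4·63 − 2·47 = 283
Option 3 (F + 47):
  F = 49 + 47 = 96
  J = 72
  U = -51 − 2·72 = -195
  G = 272 − 3·96 + 4·72 − 2·(-195) = 662
Comparing — Option 1: G=131, Option 2: G=283, Option 3: G=662. Lowest is 131 (Option 1).

131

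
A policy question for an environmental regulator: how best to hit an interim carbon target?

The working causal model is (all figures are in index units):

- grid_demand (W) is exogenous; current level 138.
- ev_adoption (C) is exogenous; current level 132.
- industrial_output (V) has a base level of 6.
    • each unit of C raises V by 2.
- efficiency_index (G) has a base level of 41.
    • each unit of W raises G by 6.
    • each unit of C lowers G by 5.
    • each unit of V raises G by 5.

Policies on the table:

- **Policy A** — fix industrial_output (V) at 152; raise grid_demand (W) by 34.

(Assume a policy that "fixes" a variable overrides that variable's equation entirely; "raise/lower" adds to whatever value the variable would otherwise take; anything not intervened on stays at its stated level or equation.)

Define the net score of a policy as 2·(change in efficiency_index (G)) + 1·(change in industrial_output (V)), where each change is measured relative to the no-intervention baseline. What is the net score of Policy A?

-890

Baseline:
  W = 138
  C = 132
  V = 6 + 2·132 = 270
  G = 41 + 6·138 − 5·132 + 5·270 = 1559
Policy A (V := 152, W + 34):
  W = 138 + 34 = 172
  C = 132
  V = 152
  G = 41 + 6·172 − 5·132 + 5·152 = 1173
ΔG = 1173 − 1559 = -386; ΔV = 152 − 270 = -118
Score = 2·(-386) + 1·(-118) = -890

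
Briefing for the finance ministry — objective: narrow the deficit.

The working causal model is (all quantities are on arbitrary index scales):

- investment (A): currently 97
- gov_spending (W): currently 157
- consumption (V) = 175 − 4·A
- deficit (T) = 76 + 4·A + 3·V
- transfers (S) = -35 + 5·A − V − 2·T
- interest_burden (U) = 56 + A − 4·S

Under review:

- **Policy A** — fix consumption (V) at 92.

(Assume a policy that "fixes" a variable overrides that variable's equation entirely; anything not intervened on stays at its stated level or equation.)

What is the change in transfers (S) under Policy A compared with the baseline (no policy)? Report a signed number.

Baseline:
  A = 97
  V = 175 − 4·97 = -213
  T = 76 + 4·97 + 3·(-213) = -175
  S = -35 + 5·97 − (-213) − 2·(-175) = 1013
Policy A (V := 92):
  A = 97
  V = 92
  T = 76 + 4·97 + 3·92 = 740
  S = -35 + 5·97 − 92 − 2·740 = -1122
Change in S: -1122 − 1013 = -2135

-2135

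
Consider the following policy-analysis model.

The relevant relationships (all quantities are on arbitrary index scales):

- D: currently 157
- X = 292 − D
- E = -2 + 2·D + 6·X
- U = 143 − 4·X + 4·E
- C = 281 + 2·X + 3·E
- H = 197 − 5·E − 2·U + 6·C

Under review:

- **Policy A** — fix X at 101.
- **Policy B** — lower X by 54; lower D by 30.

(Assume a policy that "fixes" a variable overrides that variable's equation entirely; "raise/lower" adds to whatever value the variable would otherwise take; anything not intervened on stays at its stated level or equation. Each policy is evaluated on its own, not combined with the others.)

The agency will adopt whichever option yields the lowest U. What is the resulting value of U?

3371

Policy A (X := 101):
  D = 157
  X = 101
  E = -2 + 2·157 + 6·101 = 918
  U = 143 − 4·101 + 4·918 = 3411
Policy B (X − 54, D − 30):
  D = 157 − 30 = 127
  X = 292 − 127 (−54 from intervention) = 111
  E = -2 + 2·127 + 6·111 = 918
  U = 143 − 4·111 + 4·918 = 3371
Comparing — Policy A: U=3411, Policy B: U=3371. Lowest is 3371 (Policy B).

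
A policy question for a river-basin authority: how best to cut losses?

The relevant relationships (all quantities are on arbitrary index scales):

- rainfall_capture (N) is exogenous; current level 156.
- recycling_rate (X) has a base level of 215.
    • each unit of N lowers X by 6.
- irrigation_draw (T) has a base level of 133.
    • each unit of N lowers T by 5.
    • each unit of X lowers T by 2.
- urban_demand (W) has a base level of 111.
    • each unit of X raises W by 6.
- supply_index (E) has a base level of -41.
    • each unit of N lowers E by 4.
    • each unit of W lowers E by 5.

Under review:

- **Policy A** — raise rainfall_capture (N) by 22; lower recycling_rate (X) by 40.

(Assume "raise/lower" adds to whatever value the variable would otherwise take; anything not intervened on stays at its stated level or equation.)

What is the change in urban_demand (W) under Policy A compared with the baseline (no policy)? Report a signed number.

-1032

Baseline:
  N = 156
  X = 215 − 6·156 = -721
  W = 111 + 6·(-721) = -4215
Policy A (N + 22, X − 40):
  N = 156 + 22 = 178
  X = 215 − 6·178 (−40 from intervention) = -893
  W = 111 + 6·(-893) = -5247
Change in W: -5247 − (-4215) = -1032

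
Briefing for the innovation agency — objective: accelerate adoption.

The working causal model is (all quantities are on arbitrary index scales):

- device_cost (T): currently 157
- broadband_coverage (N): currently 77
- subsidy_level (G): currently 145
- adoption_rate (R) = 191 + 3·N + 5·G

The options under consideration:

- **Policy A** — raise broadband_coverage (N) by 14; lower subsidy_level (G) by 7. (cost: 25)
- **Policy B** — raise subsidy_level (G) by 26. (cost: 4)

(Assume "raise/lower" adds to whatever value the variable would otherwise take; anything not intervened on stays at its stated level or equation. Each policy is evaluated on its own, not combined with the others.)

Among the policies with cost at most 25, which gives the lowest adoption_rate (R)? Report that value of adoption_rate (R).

Policy A (N + 14, G − 7):
  N = 77 + 14 = 91
  G = 145 − 7 = 138
  R = 191 + 3·91 + 5·138 = 1154
Policy B (G + 26):
  N = 77
  G = 145 + 26 = 171
  R = 191 + 3·77 + 5·171 = 1277
Comparing — Policy A: R=1154, Policy B: R=1277. Lowest is 1154 (Policy A).

1154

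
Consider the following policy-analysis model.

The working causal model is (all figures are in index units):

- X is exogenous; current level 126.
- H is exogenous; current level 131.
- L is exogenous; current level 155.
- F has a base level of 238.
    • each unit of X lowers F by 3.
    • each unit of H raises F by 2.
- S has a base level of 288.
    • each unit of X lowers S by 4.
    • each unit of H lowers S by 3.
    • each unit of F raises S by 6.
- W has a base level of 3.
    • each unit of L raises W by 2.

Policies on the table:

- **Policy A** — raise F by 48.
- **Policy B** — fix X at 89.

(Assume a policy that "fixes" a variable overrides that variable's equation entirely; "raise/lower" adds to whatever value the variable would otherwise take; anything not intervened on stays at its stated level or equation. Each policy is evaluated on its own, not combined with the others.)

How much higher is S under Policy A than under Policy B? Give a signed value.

Policy A (F + 48):
  X = 126
  H = 131
  F = 238 − 3·126 + 2·131 (+48 from intervention) = 170
  S = 288 − 4·126 − 3·131 + 6·170 = 411
Policy B (X := 89):
  X = 89
  H = 131
  F = 238 − 3·89 + 2·131 = 233
  S = 288 − 4·89 − 3·131 + 6·233 = 937
S: 411 − 937 = -526

-526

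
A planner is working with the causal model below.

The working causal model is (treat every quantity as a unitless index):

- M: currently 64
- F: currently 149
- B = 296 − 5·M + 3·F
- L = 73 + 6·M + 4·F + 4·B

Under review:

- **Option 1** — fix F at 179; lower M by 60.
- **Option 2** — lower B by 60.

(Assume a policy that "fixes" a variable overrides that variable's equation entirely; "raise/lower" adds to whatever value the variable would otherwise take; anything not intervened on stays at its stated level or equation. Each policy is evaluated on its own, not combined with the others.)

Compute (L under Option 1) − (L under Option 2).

Option 1 (F := 179, M − 60):
  M = 64 − 60 = 4
  F = 179
  B = 296 − 5·4 + 3·179 = 813
  L = 73 + 6·4 + 4·179 + 4·813 = 4065
Option 2 (B − 60):
  M = 64
  F = 149
  B = 296 − 5·64 + 3·149 (−60 from intervention) = 363
  L = 73 + 6·64 + 4·149 + 4·363 = 2505
L: 4065 − 2505 = 1560

1560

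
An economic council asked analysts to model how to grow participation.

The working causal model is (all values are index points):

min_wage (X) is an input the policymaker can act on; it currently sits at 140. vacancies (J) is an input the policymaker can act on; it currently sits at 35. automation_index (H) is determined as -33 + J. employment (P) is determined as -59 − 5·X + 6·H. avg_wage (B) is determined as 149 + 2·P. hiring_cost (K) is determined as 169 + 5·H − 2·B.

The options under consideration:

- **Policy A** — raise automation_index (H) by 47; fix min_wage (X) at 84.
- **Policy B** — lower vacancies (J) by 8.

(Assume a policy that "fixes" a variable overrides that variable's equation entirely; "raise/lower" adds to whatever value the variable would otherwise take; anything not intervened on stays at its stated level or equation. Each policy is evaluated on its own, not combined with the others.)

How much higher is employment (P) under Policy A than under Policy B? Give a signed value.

610

Policy A (H + 47, X := 84):
  X = 84
  J = 35
  H = -33 + 35 (+47 from intervention) = 49
  P = -59 − 5·84 + 6·49 = -185
Policy B (J − 8):
  X = 140
  J = 35 − 8 = 27
  H = -33 + 27 = -6
  P = -59 − 5·140 + 6·(-6) = -795
P: -185 − (-795) = 610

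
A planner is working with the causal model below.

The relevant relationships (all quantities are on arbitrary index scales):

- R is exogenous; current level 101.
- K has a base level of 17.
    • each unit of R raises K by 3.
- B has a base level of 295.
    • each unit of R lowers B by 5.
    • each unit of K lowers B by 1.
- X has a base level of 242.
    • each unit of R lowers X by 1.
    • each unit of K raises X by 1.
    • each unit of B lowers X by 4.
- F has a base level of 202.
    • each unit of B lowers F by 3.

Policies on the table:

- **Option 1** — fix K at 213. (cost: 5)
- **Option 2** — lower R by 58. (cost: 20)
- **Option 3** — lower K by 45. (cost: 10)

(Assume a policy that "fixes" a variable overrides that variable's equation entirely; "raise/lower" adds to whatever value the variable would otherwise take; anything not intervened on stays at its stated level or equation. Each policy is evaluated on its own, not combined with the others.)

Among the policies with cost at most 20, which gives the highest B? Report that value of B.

-66

Option 1 (K := 213):
  R = 101
  K = 213
  B = 295 − 5·101 − 213 = -423
Option 2 (R − 58):
  R = 101 − 58 = 43
  K = 17 + 3·43 = 146
  B = 295 − 5·43 − 146 = -66
Option 3 (K − 45):
  R = 101
  K = 17 + 3·101 (−45 from intervention) = 275
  B = 295 − 5·101 − 275 = -485
Comparing — Option 1: B=-423, Option 2: B=-66, Option 3: B=-485. Highest is -66 (Option 2).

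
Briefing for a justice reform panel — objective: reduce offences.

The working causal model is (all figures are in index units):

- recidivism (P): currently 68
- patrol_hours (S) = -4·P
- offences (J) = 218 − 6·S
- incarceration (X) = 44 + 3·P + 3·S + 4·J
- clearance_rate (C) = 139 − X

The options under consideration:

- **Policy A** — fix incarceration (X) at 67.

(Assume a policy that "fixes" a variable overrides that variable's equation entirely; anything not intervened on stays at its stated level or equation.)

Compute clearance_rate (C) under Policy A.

72

Policy A (X := 67):
  P = 68
  S = 0 − 4·68 = -272
  J = 218 − 6·(-272) = 1850
  X = 67
  C = 139 − 67 = 72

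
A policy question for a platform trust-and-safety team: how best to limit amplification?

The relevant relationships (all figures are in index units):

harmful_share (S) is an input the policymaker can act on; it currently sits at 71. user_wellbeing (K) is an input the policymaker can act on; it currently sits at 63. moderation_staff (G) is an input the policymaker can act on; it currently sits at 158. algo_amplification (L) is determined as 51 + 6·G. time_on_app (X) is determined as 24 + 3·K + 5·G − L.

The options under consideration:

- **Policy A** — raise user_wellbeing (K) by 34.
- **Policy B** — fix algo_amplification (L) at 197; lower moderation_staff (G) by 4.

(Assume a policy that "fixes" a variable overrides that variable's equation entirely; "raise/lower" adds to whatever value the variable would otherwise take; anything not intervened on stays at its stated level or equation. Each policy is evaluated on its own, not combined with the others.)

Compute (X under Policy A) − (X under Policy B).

Policy A (K + 34):
  K = 63 + 34 = 97
  G = 158
  L = 51 + 6·158 = 999
  X = 24 + 3·97 + 5·158 − 999 = 106
Policy B (L := 197, G − 4):
  K = 63
  G = 158 − 4 = 154
  L = 197
  X = 24 + 3·63 + 5·154 − 197 = 786
X: 106 − 786 = -680

-680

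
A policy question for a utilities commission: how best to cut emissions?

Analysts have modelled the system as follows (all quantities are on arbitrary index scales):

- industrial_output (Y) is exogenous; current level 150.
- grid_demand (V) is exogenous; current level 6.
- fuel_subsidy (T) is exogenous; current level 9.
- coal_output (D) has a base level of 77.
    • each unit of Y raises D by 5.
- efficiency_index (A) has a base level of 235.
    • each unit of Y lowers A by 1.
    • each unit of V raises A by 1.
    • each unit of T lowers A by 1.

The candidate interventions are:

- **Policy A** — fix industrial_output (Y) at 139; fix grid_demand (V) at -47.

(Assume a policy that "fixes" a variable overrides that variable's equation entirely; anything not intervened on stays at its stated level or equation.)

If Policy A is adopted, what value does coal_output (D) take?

772

Policy A (Y := 139, V := -47):
  Y = 139
  D = 77 + 5·139 = 772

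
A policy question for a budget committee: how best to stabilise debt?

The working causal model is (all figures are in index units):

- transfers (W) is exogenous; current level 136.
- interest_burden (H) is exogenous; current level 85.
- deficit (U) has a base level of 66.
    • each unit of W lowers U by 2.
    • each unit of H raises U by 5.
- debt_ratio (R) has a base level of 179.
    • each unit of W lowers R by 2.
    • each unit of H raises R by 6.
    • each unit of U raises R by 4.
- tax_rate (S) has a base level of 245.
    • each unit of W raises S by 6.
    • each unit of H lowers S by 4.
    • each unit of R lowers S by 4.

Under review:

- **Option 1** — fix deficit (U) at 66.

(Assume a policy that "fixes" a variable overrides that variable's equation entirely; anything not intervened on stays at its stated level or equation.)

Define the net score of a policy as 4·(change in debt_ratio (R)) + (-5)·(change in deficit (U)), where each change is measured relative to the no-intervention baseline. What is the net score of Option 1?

-1683

Baseline:
  W = 136
  H = 85
  U = 66 − 2·136 + 5·85 = 219
  R = 179 − 2·136 + 6·85 + 4·219 = 1293
Option 1 (U := 66):
  W = 136
  H = 85
  U = 66
  R = 179 − 2·136 + 6·85 + 4·66 = 681
ΔR = 681 − 1293 = -612; ΔU = 66 − 219 = -153
Score = 4·(-612) + (-5)·(-153) = -1683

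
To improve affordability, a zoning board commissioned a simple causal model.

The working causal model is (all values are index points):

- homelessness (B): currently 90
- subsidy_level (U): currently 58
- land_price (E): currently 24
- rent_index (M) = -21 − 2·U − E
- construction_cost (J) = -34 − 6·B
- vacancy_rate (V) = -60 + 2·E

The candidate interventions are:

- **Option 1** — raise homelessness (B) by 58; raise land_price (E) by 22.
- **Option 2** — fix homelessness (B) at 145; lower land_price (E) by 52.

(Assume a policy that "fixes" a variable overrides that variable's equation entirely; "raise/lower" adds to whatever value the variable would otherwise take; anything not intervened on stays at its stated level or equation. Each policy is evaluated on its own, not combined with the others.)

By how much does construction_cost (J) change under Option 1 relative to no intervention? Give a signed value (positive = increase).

Baseline:
  B = 90
  J = -34 − 6·90 = -574
Option 1 (B + 58, E + 22):
  B = 90 + 58 = 148
  J = -34 − 6·148 = -922
Change in J: -922 − (-574) = -348

-348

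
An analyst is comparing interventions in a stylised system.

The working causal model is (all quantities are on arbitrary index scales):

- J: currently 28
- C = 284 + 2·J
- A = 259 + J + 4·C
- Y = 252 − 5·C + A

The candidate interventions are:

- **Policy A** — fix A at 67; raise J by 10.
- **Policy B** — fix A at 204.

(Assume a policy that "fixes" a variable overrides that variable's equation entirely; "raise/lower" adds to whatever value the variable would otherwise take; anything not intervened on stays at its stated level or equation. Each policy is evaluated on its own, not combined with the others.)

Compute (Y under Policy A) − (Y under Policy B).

-237

Policy A (A := 67, J + 10):
  J = 28 + 10 = 38
  C = 284 + 2·38 = 360
  A = 67
  Y = 252 − 5·360 + 67 = -1481
Policy B (A := 204):
  J = 28
  C = 284 + 2·28 = 340
  A = 204
  Y = 252 − 5·340 + 204 = -1244
Y: -1481 − (-1244) = -237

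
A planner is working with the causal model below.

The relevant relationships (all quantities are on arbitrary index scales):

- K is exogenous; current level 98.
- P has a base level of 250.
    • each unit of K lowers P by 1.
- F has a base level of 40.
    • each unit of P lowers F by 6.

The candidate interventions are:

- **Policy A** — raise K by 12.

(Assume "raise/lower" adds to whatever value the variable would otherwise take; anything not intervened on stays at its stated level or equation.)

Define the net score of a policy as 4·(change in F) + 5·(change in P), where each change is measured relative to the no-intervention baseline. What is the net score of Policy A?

228

Baseline:
  K = 98
  P = 250 − 98 = 152
  F = 40 − 6·152 = -872
Policy A (K + 12):
  K = 98 + 12 = 110
  P = 250 − 110 = 140
  F = 40 − 6·140 = -800
ΔF = -800 − (-872) = 72; ΔP = 140 − 152 = -12
Score = 4·72 + 5·(-12) = 228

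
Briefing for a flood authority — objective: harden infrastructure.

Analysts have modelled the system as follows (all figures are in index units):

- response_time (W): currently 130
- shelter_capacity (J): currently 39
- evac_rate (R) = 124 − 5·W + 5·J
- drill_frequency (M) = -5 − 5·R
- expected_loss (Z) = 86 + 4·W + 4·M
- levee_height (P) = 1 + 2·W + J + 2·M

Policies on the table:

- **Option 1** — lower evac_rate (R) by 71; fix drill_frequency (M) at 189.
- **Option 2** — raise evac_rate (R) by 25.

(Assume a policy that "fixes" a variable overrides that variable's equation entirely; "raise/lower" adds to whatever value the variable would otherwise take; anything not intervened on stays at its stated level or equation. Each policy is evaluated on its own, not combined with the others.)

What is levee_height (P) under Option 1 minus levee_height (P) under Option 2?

Option 1 (R − 71, M := 189):
  W = 130
  J = 39
  R = 124 − 5·130 + 5·39 (−71 from intervention) = -402
  M = 189
  P = 1 + 2·130 + 39 + 2·189 = 678
Option 2 (R + 25):
  W = 130
  J = 39
  R = 124 − 5·130 + 5·39 (+25 from intervention) = -306
  M = -5 − 5·(-306) = 1525
  P = 1 + 2·130 + 39 + 2·1525 = 3350
P: 678 − 3350 = -2672

-2672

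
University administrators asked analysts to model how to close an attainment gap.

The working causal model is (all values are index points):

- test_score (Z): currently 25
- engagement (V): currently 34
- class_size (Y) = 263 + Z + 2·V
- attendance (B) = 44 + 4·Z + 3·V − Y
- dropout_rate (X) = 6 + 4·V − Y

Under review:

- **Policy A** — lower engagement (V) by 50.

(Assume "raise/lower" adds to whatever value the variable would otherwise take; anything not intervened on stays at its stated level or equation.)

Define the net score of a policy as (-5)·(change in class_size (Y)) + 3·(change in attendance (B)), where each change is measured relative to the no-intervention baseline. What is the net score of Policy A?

Baseline:
  Z = 25
  V = 34
  Y = 263 + 25 + 2·34 = 356
  B = 44 + 4·25 + 3·34 − 356 = -110
Policy A (V − 50):
  Z = 25
  V = 34 − 50 = -16
  Y = 263 + 25 + 2·(-16) = 256
  B = 44 + 4·25 + 3·(-16) − 256 = -160
ΔY = 256 − 356 = -100; ΔB = -160 − (-110) = -50
Score = (-5)·(-100) + 3·(-50) = 350

350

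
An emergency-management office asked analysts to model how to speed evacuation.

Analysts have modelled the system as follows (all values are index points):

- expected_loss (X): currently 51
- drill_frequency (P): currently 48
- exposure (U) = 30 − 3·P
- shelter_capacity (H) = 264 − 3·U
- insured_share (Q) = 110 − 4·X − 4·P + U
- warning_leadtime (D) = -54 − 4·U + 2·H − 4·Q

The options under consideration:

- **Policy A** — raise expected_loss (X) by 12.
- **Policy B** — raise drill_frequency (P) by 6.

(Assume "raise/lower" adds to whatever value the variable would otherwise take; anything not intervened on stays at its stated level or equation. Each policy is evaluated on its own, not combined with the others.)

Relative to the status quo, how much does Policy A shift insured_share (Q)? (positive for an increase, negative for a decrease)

Baseline:
  X = 51
  P = 48
  U = 30 − 3·48 = -114
  Q = 110 − 4·51 − 4·48 + (-114) = -400
Policy A (X + 12):
  X = 51 + 12 = 63
  P = 48
  U = 30 − 3·48 = -114
  Q = 110 − 4·63 − 4·48 + (-114) = -448
Change in Q: -448 − (-400) = -48

-48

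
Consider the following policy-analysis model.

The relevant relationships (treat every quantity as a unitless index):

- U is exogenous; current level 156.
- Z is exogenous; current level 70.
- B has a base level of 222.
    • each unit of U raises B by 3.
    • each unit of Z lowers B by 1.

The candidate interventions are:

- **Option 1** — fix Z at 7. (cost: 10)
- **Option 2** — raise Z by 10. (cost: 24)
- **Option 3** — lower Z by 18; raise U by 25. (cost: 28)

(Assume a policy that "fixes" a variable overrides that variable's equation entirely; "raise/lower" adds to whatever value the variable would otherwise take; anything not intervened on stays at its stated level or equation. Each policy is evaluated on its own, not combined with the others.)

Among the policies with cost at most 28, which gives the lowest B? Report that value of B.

Option 1 (Z := 7):
  U = 156
  Z = 7
  B = 222 + 3·156 − 7 = 683
Option 2 (Z + 10):
  U = 156
  Z = 70 + 10 = 80
  B = 222 + 3·156 − 80 = 610
Option 3 (Z − 18, U + 25):
  U = 156 + 25 = 181
  Z = 70 − 18 = 52
  B = 222 + 3·181 − 52 = 713
Comparing — Option 1: B=683, Option 2: B=610, Option 3: B=713. Lowest is 610 (Option 2).

610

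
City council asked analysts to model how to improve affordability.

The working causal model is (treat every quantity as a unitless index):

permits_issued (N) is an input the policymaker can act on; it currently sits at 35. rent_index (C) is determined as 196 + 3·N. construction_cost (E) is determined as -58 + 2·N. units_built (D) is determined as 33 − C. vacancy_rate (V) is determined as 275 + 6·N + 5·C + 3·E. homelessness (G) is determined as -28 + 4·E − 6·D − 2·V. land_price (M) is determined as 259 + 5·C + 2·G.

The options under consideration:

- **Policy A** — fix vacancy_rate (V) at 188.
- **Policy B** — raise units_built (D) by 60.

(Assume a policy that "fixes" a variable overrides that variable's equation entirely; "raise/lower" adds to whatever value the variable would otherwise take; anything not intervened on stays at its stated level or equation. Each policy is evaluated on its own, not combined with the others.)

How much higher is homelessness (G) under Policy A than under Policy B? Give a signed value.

4036

Policy A (V := 188):
  N = 35
  C = 196 + 3·35 = 301
  E = -58 + 2·35 = 12
  D = 33 − 301 = -268
  V = 188
  G = -28 + 4·12 − 6·(-268) − 2·188 = 1252
Policy B (D + 60):
  N = 35
  C = 196 + 3·35 = 301
  E = -58 + 2·35 = 12
  D = 33 − 301 (+60 from intervention) = -208
  V = 275 + 6·35 + 5·301 + 3·12 = 2026
  G = -28 + 4·12 − 6·(-208) − 2·2026 = -2784
G: 1252 − (-2784) = 4036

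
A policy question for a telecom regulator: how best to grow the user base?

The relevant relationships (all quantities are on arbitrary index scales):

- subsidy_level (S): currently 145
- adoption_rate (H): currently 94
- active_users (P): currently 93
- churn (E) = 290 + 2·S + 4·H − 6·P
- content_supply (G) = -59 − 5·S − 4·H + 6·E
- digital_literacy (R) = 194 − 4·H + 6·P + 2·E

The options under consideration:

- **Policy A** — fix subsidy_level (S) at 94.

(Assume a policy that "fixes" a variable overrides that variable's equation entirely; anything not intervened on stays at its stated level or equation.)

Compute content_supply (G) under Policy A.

871

Policy A (S := 94):
  S = 94
  H = 94
  P = 93
  E = 290 + 2·94 + 4·94 − 6·93 = 296
  G = -59 − 5·94 − 4·94 + 6·296 = 871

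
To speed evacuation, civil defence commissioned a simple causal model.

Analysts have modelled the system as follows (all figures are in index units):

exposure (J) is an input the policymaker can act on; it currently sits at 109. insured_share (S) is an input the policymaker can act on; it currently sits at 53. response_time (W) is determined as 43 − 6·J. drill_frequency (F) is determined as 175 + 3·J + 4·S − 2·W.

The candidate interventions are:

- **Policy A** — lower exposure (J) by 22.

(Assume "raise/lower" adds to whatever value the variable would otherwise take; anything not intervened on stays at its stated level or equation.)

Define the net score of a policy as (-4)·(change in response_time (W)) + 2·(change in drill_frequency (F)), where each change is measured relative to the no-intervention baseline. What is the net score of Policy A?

Baseline:
  J = 109
  S = 53
  W = 43 − 6·109 = -611
  F = 175 + 3·109 + 4·53 − 2·(-611) = 1936
Policy A (J − 22):
  J = 109 − 22 = 87
  S = 53
  W = 43 − 6·87 = -479
  F = 175 + 3·87 + 4·53 − 2·(-479) = 1606
ΔW = -479 − (-611) = 132; ΔF = 1606 − 1936 = -330
Score = (-4)·132 + 2·(-330) = -1188

-1188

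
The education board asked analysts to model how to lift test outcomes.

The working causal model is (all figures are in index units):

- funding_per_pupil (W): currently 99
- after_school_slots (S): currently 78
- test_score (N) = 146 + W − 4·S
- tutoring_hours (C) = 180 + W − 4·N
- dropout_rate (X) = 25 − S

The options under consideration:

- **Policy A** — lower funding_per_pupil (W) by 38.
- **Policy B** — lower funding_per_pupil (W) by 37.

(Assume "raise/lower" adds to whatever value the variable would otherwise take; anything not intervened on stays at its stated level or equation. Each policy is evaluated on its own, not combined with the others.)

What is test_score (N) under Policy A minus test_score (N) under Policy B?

-1

Policy A (W − 38):
  W = 99 − 38 = 61
  S = 78
  N = 146 + 61 − 4·78 = -105
Policy B (W − 37):
  W = 99 − 37 = 62
  S = 78
  N = 146 + 62 − 4·78 = -104
N: -105 − (-104) = -1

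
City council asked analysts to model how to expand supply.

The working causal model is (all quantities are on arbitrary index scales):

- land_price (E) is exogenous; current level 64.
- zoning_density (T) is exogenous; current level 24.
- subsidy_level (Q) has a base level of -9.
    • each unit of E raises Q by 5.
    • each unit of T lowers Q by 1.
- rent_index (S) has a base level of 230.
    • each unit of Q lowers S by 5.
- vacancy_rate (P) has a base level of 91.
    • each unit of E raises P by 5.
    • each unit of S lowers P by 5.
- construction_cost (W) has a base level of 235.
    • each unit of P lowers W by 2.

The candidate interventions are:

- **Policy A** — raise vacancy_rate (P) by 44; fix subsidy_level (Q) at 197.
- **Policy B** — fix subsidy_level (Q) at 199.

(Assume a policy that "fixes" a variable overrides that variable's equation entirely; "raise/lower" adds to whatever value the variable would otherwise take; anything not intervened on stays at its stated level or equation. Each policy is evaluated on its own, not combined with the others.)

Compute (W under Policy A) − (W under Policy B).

12

Policy A (P + 44, Q := 197):
  E = 64
  T = 24
  Q = 197
  S = 230 − 5·197 = -755
  P = 91 + 5·64 − 5·(-755) (+44 from intervention) = 4230
  W = 235 − 2·4230 = -8225
Policy B (Q := 199):
  E = 64
  T = 24
  Q = 199
  S = 230 − 5·199 = -765
  P = 91 + 5·64 − 5·(-765) = 4236
  W = 235 − 2·4236 = -8237
W: -8225 − (-8237) = 12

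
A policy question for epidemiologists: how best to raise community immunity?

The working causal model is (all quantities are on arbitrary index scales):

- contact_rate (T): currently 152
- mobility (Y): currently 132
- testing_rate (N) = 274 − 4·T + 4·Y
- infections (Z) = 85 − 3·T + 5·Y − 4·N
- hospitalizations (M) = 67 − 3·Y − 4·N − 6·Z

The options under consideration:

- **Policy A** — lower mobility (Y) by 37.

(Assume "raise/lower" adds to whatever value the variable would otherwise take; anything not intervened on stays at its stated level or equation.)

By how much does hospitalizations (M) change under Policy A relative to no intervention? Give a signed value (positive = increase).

Baseline:
  T = 152
  Y = 132
  N = 274 − 4·152 + 4·132 = 194
  Z = 85 − 3·152 + 5·132 − 4·194 = -487
  M = 67 − 3·132 − 4·194 − 6·(-487) = 1817
Policy A (Y − 37):
  T = 152
  Y = 132 − 37 = 95
  N = 274 − 4·152 + 4·95 = 46
  Z = 85 − 3·152 + 5·95 − 4·46 = -80
  M = 67 − 3·95 − 4·46 − 6·(-80) = 78
Change in M: 78 − 1817 = -1739

-1739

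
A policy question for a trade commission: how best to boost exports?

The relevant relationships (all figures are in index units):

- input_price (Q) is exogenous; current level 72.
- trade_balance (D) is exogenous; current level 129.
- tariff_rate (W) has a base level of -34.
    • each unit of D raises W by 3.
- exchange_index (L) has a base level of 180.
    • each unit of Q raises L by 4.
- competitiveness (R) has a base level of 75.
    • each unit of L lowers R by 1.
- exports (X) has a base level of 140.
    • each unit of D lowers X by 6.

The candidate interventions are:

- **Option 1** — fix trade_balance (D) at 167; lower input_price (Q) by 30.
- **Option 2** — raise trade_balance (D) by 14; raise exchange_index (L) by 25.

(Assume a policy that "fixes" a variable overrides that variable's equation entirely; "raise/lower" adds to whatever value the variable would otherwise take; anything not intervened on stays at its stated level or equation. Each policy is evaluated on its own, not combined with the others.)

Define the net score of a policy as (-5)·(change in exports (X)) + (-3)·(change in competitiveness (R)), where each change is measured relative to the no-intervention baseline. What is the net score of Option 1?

Baseline:
  Q = 72
  D = 129
  L = 180 + 4·72 = 468
  R = 75 − 468 = -393
  X = 140 − 6·129 = -634
Option 1 (D := 167, Q − 30):
  Q = 72 − 30 = 42
  D = 167
  L = 180 + 4·42 = 348
  R = 75 − 348 = -273
  X = 140 − 6·167 = -862
ΔX = -862 − (-634) = -228; ΔR = -273 − (-393) = 120
Score = (-5)·(-228) + (-3)·120 = 780

780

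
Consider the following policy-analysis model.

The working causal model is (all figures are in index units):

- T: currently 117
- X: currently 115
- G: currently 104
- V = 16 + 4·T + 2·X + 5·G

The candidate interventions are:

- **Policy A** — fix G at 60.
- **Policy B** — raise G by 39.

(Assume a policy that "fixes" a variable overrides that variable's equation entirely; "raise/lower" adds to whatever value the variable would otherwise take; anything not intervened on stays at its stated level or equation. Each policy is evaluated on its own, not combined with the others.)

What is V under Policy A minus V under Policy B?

-415

Policy A (G := 60):
  T = 117
  X = 115
  G = 60
  V = 16 + 4·117 + 2·115 + 5·60 = 1014
Policy B (G + 39):
  T = 117
  X = 115
  G = 104 + 39 = 143
  V = 16 + 4·117 + 2·115 + 5·143 = 1429
V: 1014 − 1429 = -415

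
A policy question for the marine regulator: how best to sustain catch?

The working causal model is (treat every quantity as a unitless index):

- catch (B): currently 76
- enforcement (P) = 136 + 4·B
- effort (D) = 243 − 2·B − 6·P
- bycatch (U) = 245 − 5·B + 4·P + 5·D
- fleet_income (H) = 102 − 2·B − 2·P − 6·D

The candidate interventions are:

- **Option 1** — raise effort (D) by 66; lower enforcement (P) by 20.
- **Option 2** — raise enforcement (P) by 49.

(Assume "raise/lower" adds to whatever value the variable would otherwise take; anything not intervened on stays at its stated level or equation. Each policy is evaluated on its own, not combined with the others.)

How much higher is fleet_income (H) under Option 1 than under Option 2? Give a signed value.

-2742

Option 1 (D + 66, P − 20):
  B = 76
  P = 136 + 4·76 (−20 from intervention) = 420
  D = 243 − 2·76 − 6·420 (+66 from intervention) = -2363
  H = 102 − 2·76 − 2·420 − 6·(-2363) = 13288
Option 2 (P + 49):
  B = 76
  P = 136 + 4·76 (+49 from intervention) = 489
  D = 243 − 2·76 − 6·489 = -2843
  H = 102 − 2·76 − 2·489 − 6·(-2843) = 16030
H: 13288 − 16030 = -2742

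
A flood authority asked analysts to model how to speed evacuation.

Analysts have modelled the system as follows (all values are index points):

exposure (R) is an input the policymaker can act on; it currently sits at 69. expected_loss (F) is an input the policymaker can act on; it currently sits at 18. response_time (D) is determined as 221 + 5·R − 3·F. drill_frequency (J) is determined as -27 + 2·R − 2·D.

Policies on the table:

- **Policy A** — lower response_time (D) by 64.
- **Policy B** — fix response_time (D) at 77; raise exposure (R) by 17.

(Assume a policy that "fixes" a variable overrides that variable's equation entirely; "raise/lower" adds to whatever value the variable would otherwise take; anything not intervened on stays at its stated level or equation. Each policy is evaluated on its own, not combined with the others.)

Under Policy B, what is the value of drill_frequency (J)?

-9

Policy B (D := 77, R + 17):
  R = 69 + 17 = 86
  F = 18
  D = 77
  J = -27 + 2·86 − 2·77 = -9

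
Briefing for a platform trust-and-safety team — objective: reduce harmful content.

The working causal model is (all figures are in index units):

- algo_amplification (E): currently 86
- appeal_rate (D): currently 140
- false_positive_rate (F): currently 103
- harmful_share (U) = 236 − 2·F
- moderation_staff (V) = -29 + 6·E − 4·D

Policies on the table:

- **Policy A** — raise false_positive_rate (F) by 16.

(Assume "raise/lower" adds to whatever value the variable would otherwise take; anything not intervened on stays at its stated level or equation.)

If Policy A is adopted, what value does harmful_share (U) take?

Policy A (F + 16):
  F = 103 + 16 = 119
  U = 236 − 2·119 = -2

-2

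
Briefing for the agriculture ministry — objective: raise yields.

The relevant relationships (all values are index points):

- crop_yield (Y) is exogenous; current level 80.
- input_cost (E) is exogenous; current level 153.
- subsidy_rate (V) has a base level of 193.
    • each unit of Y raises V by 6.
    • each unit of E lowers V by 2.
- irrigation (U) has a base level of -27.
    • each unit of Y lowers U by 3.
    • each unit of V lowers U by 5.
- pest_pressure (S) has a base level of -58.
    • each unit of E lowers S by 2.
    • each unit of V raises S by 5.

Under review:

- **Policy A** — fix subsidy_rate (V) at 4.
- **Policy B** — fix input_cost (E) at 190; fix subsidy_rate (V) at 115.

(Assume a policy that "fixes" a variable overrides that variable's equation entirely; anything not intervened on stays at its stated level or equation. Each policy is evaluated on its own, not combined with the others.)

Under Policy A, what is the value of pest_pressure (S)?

-344

Policy A (V := 4):
  Y = 80
  E = 153
  V = 4
  S = -58 − 2·153 + 5·4 = -344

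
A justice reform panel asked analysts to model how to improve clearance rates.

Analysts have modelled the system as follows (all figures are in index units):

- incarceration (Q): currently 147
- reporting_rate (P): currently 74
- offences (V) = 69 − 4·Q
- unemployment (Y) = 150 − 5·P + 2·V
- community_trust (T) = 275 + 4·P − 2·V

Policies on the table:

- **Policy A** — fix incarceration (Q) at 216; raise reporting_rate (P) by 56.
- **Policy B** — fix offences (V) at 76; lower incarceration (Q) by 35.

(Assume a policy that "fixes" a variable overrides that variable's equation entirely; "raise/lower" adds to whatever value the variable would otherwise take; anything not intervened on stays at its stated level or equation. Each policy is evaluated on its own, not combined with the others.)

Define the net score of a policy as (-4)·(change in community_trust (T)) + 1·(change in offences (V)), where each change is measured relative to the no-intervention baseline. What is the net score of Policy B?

5355

Baseline:
  Q = 147
  P = 74
  V = 69 − 4·147 = -519
  T = 275 + 4·74 − 2·(-519) = 1609
Policy B (V := 76, Q − 35):
  Q = 147 − 35 = 112
  P = 74
  V = 76
  T = 275 + 4·74 − 2·76 = 419
ΔT = 419 − 1609 = -1190; ΔV = 76 − (-519) = 595
Score = (-4)·(-1190) + 1·595 = 5355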